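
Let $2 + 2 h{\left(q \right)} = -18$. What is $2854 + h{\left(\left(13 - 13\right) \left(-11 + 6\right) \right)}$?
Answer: $2844$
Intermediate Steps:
$h{\left(q \right)} = -10$ ($h{\left(q \right)} = -1 + \frac{1}{2} \left(-18\right) = -1 - 9 = -10$)
$2854 + h{\left(\left(13 - 13\right) \left(-11 + 6\right) \right)} = 2854 - 10 = 2844$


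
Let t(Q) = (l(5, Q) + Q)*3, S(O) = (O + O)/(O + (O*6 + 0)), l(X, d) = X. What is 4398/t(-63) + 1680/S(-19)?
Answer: 169787/29 ≈ 5854.7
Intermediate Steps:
S(O) = 2/7 (S(O) = (2*O)/(O + (6*O + 0)) = (2*O)/(O + 6*O) = (2*O)/((7*O)) = (2*O)*(1/(7*O)) = 2/7)
t(Q) = 15 + 3*Q (t(Q) = (5 + Q)*3 = 15 + 3*Q)
4398/t(-63) + 1680/S(-19) = 4398/(15 + 3*(-63)) + 1680/(2/7) = 4398/(15 - 189) + 1680*(7/2) = 4398/(-174) + 5880 = 4398*(-1/174) + 5880 = -733/29 + 5880 = 169787/29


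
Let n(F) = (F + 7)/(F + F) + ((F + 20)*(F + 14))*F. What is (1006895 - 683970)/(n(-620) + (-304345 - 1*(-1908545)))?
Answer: -400427000/277546471387 ≈ -0.0014427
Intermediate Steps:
n(F) = (7 + F)/(2*F) + F*(14 + F)*(20 + F) (n(F) = (7 + F)/((2*F)) + ((20 + F)*(14 + F))*F = (7 + F)*(1/(2*F)) + ((14 + F)*(20 + F))*F = (7 + F)/(2*F) + F*(14 + F)*(20 + F))
(1006895 - 683970)/(n(-620) + (-304345 - 1*(-1908545))) = (1006895 - 683970)/((1/2 + (-620)**3 + 34*(-620)**2 + 280*(-620) + (7/2)/(-620)) + (-304345 - 1*(-1908545))) = 322925/((1/2 - 238328000 + 34*384400 - 173600 + (7/2)*(-1/620)) + (-304345 + 1908545)) = 322925/((1/2 - 238328000 + 13069600 - 173600 - 7/1240) + 1604200) = 322925/(-279535679387/1240 + 1604200) = 322925/(-277546471387/1240) = 322925*(-1240/277546471387) = -400427000/277546471387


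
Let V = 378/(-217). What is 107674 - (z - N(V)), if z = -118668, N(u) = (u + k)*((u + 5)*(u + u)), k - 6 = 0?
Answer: 6741514666/29791 ≈ 2.2629e+5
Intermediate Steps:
k = 6 (k = 6 + 0 = 6)
V = -54/31 (V = 378*(-1/217) = -54/31 ≈ -1.7419)
N(u) = 2*u*(5 + u)*(6 + u) (N(u) = (u + 6)*((u + 5)*(u + u)) = (6 + u)*((5 + u)*(2*u)) = (6 + u)*(2*u*(5 + u)) = 2*u*(5 + u)*(6 + u))
107674 - (z - N(V)) = 107674 - (-118668 - 2*(-54)*(30 + (-54/31)**2 + 11*(-54/31))/31) = 107674 - (-118668 - 2*(-54)*(30 + 2916/961 - 594/31)/31) = 107674 - (-118668 - 2*(-54)*13332/(31*961)) = 107674 - (-118668 - 1*(-1439856/29791)) = 107674 - (-118668 + 1439856/29791) = 107674 - 1*(-3533798532/29791) = 107674 + 3533798532/29791 = 6741514666/29791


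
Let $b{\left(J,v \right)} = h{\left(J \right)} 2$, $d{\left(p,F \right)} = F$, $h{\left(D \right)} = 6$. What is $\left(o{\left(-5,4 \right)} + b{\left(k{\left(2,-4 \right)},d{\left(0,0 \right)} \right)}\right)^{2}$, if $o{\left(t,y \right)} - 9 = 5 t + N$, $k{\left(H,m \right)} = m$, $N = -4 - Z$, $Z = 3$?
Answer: $121$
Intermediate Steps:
$N = -7$ ($N = -4 - 3 = -7$)
$o{\left(t,y \right)} = 2 + 5 t$ ($o{\left(t,y \right)} = 9 + \left(5 t - 7\right) = 9 + \left(-7 + 5 t\right) = 2 + 5 t$)
$b{\left(J,v \right)} = 12$ ($b{\left(J,v \right)} = 6 \cdot 2 = 12$)
$\left(o{\left(-5,4 \right)} + b{\left(k{\left(2,-4 \right)},d{\left(0,0 \right)} \right)}\right)^{2} = \left(\left(2 + 5 \left(-5\right)\right) + 12\right)^{2} = \left(\left(2 - 25\right) + 12\right)^{2} = \left(-23 + 12\right)^{2} = \left(-11\right)^{2} = 121$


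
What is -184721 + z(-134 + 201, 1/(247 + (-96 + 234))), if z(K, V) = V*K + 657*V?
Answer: -71116861/385 ≈ -1.8472e+5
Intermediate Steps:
z(K, V) = 657*V + K*V (z(K, V) = K*V + 657*V = 657*V + K*V)
-184721 + z(-134 + 201, 1/(247 + (-96 + 234))) = -184721 + (657 + (-134 + 201))/(247 + (-96 + 234)) = -184721 + (657 + 67)/(247 + 138) = -184721 + 724/385 = -71116861/385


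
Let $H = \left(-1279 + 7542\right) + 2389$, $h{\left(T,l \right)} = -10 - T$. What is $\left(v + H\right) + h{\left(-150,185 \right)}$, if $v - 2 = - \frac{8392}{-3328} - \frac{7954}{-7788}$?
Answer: $\frac{7125587507}{809952} \approx 8797.5$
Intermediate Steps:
$H = 8652$ ($H = 6263 + 2389 = 8652$)
$v = \frac{4489523}{809952}$ ($v = 2 - \left(- \frac{3977}{3894} - \frac{1049}{416}\right) = 2 - - \frac{2869619}{809952} = 2 + \left(\frac{1049}{416} + \frac{3977}{3894}\right) = 2 + \frac{2869619}{809952} = \frac{4489523}{809952} \approx 5.5429$)
$\left(v + H\right) + h{\left(-150,185 \right)} = \left(\frac{4489523}{809952} + 8652\right) - -140 = \frac{7012194227}{809952} + \left(-10 + 150\right) = \frac{7012194227}{809952} + 140 = \frac{7125587507}{809952}$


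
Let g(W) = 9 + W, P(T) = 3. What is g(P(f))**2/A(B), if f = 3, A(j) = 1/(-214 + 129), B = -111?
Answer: -12240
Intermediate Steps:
A(j) = -1/85 (A(j) = 1/(-85) = -1/85)
g(P(f))**2/A(B) = (9 + 3)**2/(-1/85) = 12**2*(-85) = 144*(-85) = -12240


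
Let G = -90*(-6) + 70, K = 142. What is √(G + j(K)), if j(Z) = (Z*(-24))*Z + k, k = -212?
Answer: I*√483538 ≈ 695.37*I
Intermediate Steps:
G = 610 (G = 540 + 70 = 610)
j(Z) = -212 - 24*Z² (j(Z) = (Z*(-24))*Z - 212 = (-24*Z)*Z - 212 = -24*Z² - 212 = -212 - 24*Z²)
√(G + j(K)) = √(610 + (-212 - 24*142²)) = √(610 + (-212 - 24*20164)) = √(610 + (-212 - 483936)) = √(610 - 484148) = √(-483538) = I*√483538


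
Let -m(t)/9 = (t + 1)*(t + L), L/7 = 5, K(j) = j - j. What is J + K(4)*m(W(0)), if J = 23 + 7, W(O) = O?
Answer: 30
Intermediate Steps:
K(j) = 0
J = 30
L = 35 (L = 7*5 = 35)
m(t) = -9*(1 + t)*(35 + t) (m(t) = -9*(t + 1)*(t + 35) = -9*(1 + t)*(35 + t))
J + K(4)*m(W(0)) = 30 + 0*(-315 - 324*0 - 9*0²) = 30 + 0*(-315 + 0 - 9*0) = 30 + 0*(-315 + 0 + 0) = 30 + 0*(-315) = 30 + 0 = 30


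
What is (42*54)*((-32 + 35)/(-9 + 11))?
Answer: 3402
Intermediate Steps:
(42*54)*((-32 + 35)/(-9 + 11)) = 2268*(3/2) = 3402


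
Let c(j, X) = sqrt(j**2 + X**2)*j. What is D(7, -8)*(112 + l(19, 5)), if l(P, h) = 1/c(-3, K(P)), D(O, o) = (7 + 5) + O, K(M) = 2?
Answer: 2128 - 19*sqrt(13)/39 ≈ 2126.2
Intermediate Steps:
c(j, X) = j*sqrt(X**2 + j**2) (c(j, X) = sqrt(X**2 + j**2)*j = j*sqrt(X**2 + j**2))
D(O, o) = 12 + O
l(P, h) = -sqrt(13)/39 (l(P, h) = 1/(-3*sqrt(2**2 + (-3)**2)) = 1/(-3*sqrt(4 + 9)) = 1/(-3*sqrt(13)) = -sqrt(13)/39)
D(7, -8)*(112 + l(19, 5)) = (12 + 7)*(112 - sqrt(13)/39) = 19*(112 - sqrt(13)/39) = 2128 - 19*sqrt(13)/39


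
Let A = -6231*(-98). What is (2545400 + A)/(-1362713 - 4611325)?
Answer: -1578019/2987019 ≈ -0.52829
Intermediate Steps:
A = 610638
(2545400 + A)/(-1362713 - 4611325) = (2545400 + 610638)/(-1362713 - 4611325) = 3156038/(-5974038) = 3156038*(-1/5974038) = -1578019/2987019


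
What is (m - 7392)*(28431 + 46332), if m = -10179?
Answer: -1313660673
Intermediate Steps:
(m - 7392)*(28431 + 46332) = (-10179 - 7392)*(28431 + 46332) = -17571*74763 = -1313660673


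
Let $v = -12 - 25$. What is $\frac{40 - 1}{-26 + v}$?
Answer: $- \frac{13}{21} \approx -0.61905$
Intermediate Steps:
$v = -37$
$\frac{40 - 1}{-26 + v} = \frac{40 - 1}{-26 - 37} = \frac{39}{-63} = 39 \left(- \frac{1}{63}\right) = - \frac{13}{21}$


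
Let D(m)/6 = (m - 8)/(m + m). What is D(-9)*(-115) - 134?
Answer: -2357/3 ≈ -785.67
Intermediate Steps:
D(m) = 3*(-8 + m)/m (D(m) = 6*((m - 8)/(m + m)) = 6*((-8 + m)/((2*m))) = 6*((-8 + m)*(1/(2*m))) = 6*((-8 + m)/(2*m)) = 3*(-8 + m)/m)
D(-9)*(-115) - 134 = (3 - 24/(-9))*(-115) - 134 = (3 - 24*(-⅑))*(-115) - 134 = (3 + 8/3)*(-115) - 134 = (17/3)*(-115) - 134 = -1955/3 - 134 = -2357/3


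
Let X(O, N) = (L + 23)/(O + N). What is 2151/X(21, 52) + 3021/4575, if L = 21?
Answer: 239504383/67100 ≈ 3569.4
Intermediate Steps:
X(O, N) = 44/(N + O) (X(O, N) = (21 + 23)/(O + N) = 44/(N + O))
2151/X(21, 52) + 3021/4575 = 2151/((44/(52 + 21))) + 3021/4575 = 2151/((44/73)) + 3021*(1/4575) = 2151/((44*(1/73))) + 1007/1525 = 2151/(44/73) + 1007/1525 = 2151*(73/44) + 1007/1525 = 157023/44 + 1007/1525 = 239504383/67100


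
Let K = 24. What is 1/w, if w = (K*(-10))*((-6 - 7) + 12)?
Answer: 1/240 ≈ 0.0041667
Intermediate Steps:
w = 240 (w = (24*(-10))*((-6 - 7) + 12) = -240*(-13 + 12) = -240*(-1) = 240)
1/w = 1/240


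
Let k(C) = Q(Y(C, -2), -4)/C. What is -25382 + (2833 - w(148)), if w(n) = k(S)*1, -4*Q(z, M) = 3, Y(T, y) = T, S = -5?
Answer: -450983/20 ≈ -22549.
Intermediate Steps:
Q(z, M) = -¾ (Q(z, M) = -¼*3 = -¾)
k(C) = -3/(4*C)
w(n) = 3/20 (w(n) = -¾/(-5)*1 = -¾*(-⅕)*1 = (3/20)*1 = 3/20)
-25382 + (2833 - w(148)) = -25382 + (2833 - 1*3/20) = -25382 + (2833 - 3/20) = -25382 + 56657/20 = -450983/20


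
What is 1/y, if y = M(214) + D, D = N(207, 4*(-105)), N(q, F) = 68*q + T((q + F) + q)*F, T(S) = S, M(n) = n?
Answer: 1/16810 ≈ 5.9488e-5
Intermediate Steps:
N(q, F) = 68*q + F*(F + 2*q) (N(q, F) = 68*q + ((q + F) + q)*F = 68*q + ((F + q) + q)*F = 68*q + (F + 2*q)*F = 68*q + F*(F + 2*q))
D = 16596 (D = 68*207 + (4*(-105))*(4*(-105) + 2*207) = 14076 - 420*(-420 + 414) = 14076 - 420*(-6) = 14076 + 2520 = 16596)
y = 16810 (y = 214 + 16596 = 16810)
1/y = 1/16810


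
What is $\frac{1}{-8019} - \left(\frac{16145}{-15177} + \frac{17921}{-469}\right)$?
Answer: $\frac{747258893135}{19026448749} \approx 39.275$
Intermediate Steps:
$\frac{1}{-8019} - \left(\frac{16145}{-15177} + \frac{17921}{-469}\right) = - \frac{1}{8019} - \left(16145 \left(- \frac{1}{15177}\right) + 17921 \left(- \frac{1}{469}\right)\right) = - \frac{1}{8019} - \left(- \frac{16145}{15177} - \frac{17921}{469}\right) = - \frac{1}{8019} - - \frac{279559022}{7118013} = - \frac{1}{8019} + \frac{279559022}{7118013} = \frac{747258893135}{19026448749}$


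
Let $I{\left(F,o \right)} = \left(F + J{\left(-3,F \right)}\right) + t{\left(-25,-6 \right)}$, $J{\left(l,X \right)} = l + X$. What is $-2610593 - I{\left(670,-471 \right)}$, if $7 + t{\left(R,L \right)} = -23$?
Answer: $-2611900$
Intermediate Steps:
$t{\left(R,L \right)} = -30$ ($t{\left(R,L \right)} = -7 - 23 = -30$)
$J{\left(l,X \right)} = X + l$
$I{\left(F,o \right)} = -33 + 2 F$ ($I{\left(F,o \right)} = \left(F + \left(F - 3\right)\right) - 30 = \left(F + \left(-3 + F\right)\right) - 30 = \left(-3 + 2 F\right) - 30 = -33 + 2 F$)
$-2610593 - I{\left(670,-471 \right)} = -2610593 - \left(-33 + 2 \cdot 670\right) = -2610593 - \left(-33 + 1340\right) = -2610593 - 1307 = -2611900$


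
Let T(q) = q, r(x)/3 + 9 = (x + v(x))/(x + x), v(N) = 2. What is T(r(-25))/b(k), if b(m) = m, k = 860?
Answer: -1281/43000 ≈ -0.029791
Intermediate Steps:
r(x) = -27 + 3*(2 + x)/(2*x) (r(x) = -27 + 3*((x + 2)/(x + x)) = -27 + 3*((2 + x)/((2*x))) = -27 + 3*((2 + x)*(1/(2*x))) = -27 + 3*((2 + x)/(2*x)) = -27 + 3*(2 + x)/(2*x))
T(r(-25))/b(k) = (-51/2 + 3/(-25))/860 = (-51/2 + 3*(-1/25))*(1/860) = (-51/2 - 3/25)*(1/860) = -1281/50*1/860 = -1281/43000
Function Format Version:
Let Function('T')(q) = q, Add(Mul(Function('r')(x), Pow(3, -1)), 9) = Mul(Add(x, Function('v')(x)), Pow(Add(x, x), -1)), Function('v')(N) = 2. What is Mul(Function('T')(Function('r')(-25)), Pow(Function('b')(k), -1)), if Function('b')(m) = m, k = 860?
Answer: Rational(-1281, 43000) ≈ -0.029791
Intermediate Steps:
Function('r')(x) = Add(-27, Mul(Rational(3, 2), Pow(x, -1), Add(2, x))) (Function('r')(x) = Add(-27, Mul(3, Mul(Add(x, 2), Pow(Add(x, x), -1)))) = Add(-27, Mul(3, Mul(Add(2, x), Pow(Mul(2, x), -1)))) = Add(-27, Mul(3, Mul(Add(2, x), Mul(Rational(1, 2), Pow(x, -1))))) = Add(-27, Mul(3, Mul(Rational(1, 2), Pow(x, -1), Add(2, x)))) = Add(-27, Mul(Rational(3, 2), Pow(x, -1), Add(2, x))))
Mul(Function('T')(Function('r')(-25)), Pow(Function('b')(k), -1)) = Mul(Add(Rational(-51, 2), Mul(3, Pow(-25, -1))), Pow(860, -1)) = Mul(Add(Rational(-51, 2), Mul(3, Rational(-1, 25))), Rational(1, 860)) = Mul(Add(Rational(-51, 2), Rational(-3, 25)), Rational(1, 860)) = Mul(Rational(-1281, 50), Rational(1, 860)) = Rational(-1281, 43000)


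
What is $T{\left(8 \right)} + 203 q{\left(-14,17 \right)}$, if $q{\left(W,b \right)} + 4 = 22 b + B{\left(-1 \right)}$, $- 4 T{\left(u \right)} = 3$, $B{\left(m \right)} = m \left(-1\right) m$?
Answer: $\frac{299625}{4} \approx 74906.0$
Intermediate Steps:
$B{\left(m \right)} = - m^{2}$ ($B{\left(m \right)} = - m m = - m^{2}$)
$T{\left(u \right)} = - \frac{3}{4}$ ($T{\left(u \right)} = \left(- \frac{1}{4}\right) 3 = - \frac{3}{4}$)
$q{\left(W,b \right)} = -5 + 22 b$ ($q{\left(W,b \right)} = -4 + \left(22 b - \left(-1\right)^{2}\right) = -4 + \left(22 b - 1\right) = -4 + \left(-1 + 22 b\right) = -5 + 22 b$)
$T{\left(8 \right)} + 203 q{\left(-14,17 \right)} = - \frac{3}{4} + 203 \left(-5 + 22 \cdot 17\right) = - \frac{3}{4} + 203 \left(-5 + 374\right) = - \frac{3}{4} + 203 \cdot 369 = - \frac{3}{4} + 74907 = \frac{299625}{4}$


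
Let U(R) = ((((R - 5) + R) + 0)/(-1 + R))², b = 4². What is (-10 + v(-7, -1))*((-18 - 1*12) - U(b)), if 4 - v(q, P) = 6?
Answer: 9972/25 ≈ 398.88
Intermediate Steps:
v(q, P) = -2 (v(q, P) = 4 - 1*6 = 4 - 6 = -2)
b = 16
U(R) = (-5 + 2*R)²/(-1 + R)² (U(R) = ((((-5 + R) + R) + 0)/(-1 + R))² = (((-5 + 2*R) + 0)/(-1 + R))² = ((-5 + 2*R)/(-1 + R))² = (-5 + 2*R)²/(-1 + R)²)
(-10 + v(-7, -1))*((-18 - 1*12) - U(b)) = (-10 - 2)*((-18 - 1*12) - (-5 + 2*16)²/(-1 + 16)²) = -12*((-18 - 12) - (-5 + 32)²/15²) = -12*(-30 - 27²/225) = -12*(-30 - 729/225) = -12*(-30 - 1*81/25) = -12*(-30 - 81/25) = -12*(-831/25) = 9972/25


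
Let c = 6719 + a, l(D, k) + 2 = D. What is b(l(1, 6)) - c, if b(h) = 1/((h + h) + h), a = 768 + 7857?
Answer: -46033/3 ≈ -15344.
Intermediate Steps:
a = 8625
l(D, k) = -2 + D
c = 15344 (c = 6719 + 8625 = 15344)
b(h) = 1/(3*h) (b(h) = 1/(2*h + h) = 1/(3*h))
b(l(1, 6)) - c = 1/(3*(-2 + 1)) - 1*15344 = (1/3)/(-1) - 15344 = (1/3)*(-1) - 15344 = -1/3 - 15344 = -46033/3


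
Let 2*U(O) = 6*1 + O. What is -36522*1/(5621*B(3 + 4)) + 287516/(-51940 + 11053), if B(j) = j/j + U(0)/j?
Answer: -172819477/14923755 ≈ -11.580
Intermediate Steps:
U(O) = 3 + O/2 (U(O) = (6*1 + O)/2 = (6 + O)/2 = 3 + O/2)
B(j) = 1 + 3/j (B(j) = j/j + (3 + (½)*0)/j = 1 + (3 + 0)/j = 1 + 3/j)
-36522*1/(5621*B(3 + 4)) + 287516/(-51940 + 11053) = -36522*(3 + 4)/(5621*(3 + (3 + 4))) + 287516/(-51940 + 11053) = -36522*1/(803*(3 + 7)) + 287516/(-40887) = -36522/(5621*((⅐)*10)) + 287516*(-1/40887) = -36522/(5621*(10/7)) - 287516/40887 = -36522/8030 - 287516/40887 = -36522*1/8030 - 287516/40887 = -18261/4015 - 287516/40887 = -172819477/14923755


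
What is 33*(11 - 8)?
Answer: 99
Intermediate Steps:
33*(11 - 8) = 33*3 = 99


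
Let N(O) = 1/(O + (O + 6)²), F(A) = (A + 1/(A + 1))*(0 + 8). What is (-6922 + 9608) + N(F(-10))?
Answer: 1202586745/447724 ≈ 2686.0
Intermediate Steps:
F(A) = 8*A + 8/(1 + A) (F(A) = (A + 1/(1 + A))*8 = 8*A + 8/(1 + A))
N(O) = 1/(O + (6 + O)²)
(-6922 + 9608) + N(F(-10)) = (-6922 + 9608) + 1/(8*(1 - 10 + (-10)²)/(1 - 10) + (6 + 8*(1 - 10 + (-10)²)/(1 - 10))²) = 2686 + 1/(8*(1 - 10 + 100)/(-9) + (6 + 8*(1 - 10 + 100)/(-9))²) = 2686 + 1/(8*(-⅑)*91 + (6 + 8*(-⅑)*91)²) = 2686 + 1/(-728/9 + (6 - 728/9)²) = 2686 + 1/(-728/9 + (-674/9)²) = 2686 + 1/(-728/9 + 454276/81) = 2686 + 1/(447724/81) = 2686 + 81/447724 = 1202586745/447724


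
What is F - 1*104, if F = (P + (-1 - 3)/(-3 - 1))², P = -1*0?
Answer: -103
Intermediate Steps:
P = 0
F = 1 (F = (0 + (-1 - 3)/(-3 - 1))² = (0 - 4/(-4))² = (0 - 4*(-¼))² = (0 + 1)² = 1² = 1)
F - 1*104 = 1 - 1*104 = 1 - 104 = -103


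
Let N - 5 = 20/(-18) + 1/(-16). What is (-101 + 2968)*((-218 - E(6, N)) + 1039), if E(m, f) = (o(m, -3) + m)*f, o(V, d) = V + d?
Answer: 36081195/16 ≈ 2.2551e+6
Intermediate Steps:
N = 551/144 (N = 5 + (20/(-18) + 1/(-16)) = 5 + (20*(-1/18) + 1*(-1/16)) = 5 + (-10/9 - 1/16) = 5 - 169/144 = 551/144 ≈ 3.8264)
E(m, f) = f*(-3 + 2*m) (E(m, f) = ((m - 3) + m)*f = ((-3 + m) + m)*f = (-3 + 2*m)*f = f*(-3 + 2*m))
(-101 + 2968)*((-218 - E(6, N)) + 1039) = (-101 + 2968)*((-218 - 551*(-3 + 2*6)/144) + 1039) = 2867*((-218 - 551*(-3 + 12)/144) + 1039) = 2867*((-218 - 551*9/144) + 1039) = 2867*((-218 - 1*551/16) + 1039) = 2867*((-218 - 551/16) + 1039) = 2867*(-4039/16 + 1039) = 2867*(12585/16) = 36081195/16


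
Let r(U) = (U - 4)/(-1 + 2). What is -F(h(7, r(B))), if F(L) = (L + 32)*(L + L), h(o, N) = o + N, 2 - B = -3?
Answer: -640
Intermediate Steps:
B = 5 (B = 2 - 1*(-3) = 2 + 3 = 5)
r(U) = -4 + U (r(U) = (-4 + U)/1 = (-4 + U)*1 = -4 + U)
h(o, N) = N + o
F(L) = 2*L*(32 + L) (F(L) = (32 + L)*(2*L) = 2*L*(32 + L))
-F(h(7, r(B))) = -2*((-4 + 5) + 7)*(32 + ((-4 + 5) + 7)) = -2*(1 + 7)*(32 + (1 + 7)) = -2*8*(32 + 8) = -2*8*40 = -1*640 = -640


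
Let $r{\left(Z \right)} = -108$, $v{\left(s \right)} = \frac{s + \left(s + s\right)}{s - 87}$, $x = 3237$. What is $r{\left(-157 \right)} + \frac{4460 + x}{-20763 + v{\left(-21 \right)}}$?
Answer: $- \frac{27000456}{249149} \approx -108.37$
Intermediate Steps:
$v{\left(s \right)} = \frac{3 s}{-87 + s}$ ($v{\left(s \right)} = \frac{s + 2 s}{-87 + s} = \frac{3 s}{-87 + s}$)
$r{\left(-157 \right)} + \frac{4460 + x}{-20763 + v{\left(-21 \right)}} = -108 + \frac{4460 + 3237}{-20763 + 3 \left(-21\right) \frac{1}{-87 - 21}} = -108 + \frac{7697}{-20763 + 3 \left(-21\right) \frac{1}{-108}} = -108 + \frac{7697}{-20763 + 3 \left(-21\right) \left(- \frac{1}{108}\right)} = -108 + \frac{7697}{-20763 + \frac{7}{12}} = -108 + \frac{7697}{- \frac{249149}{12}} = -108 + 7697 \left(- \frac{12}{249149}\right) = -108 - \frac{92364}{249149} = - \frac{27000456}{249149}$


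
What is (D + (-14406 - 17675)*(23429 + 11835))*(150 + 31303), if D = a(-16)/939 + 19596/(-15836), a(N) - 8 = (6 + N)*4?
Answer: -132279528898236931549/3717501 ≈ -3.5583e+13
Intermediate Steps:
a(N) = 32 + 4*N (a(N) = 8 + (6 + N)*4 = 8 + (24 + 4*N) = 32 + 4*N)
D = -4726849/3717501 (D = (32 + 4*(-16))/939 + 19596/(-15836) = (32 - 64)*(1/939) + 19596*(-1/15836) = -32*1/939 - 4899/3959 = -32/939 - 4899/3959 = -4726849/3717501 ≈ -1.2715)
(D + (-14406 - 17675)*(23429 + 11835))*(150 + 31303) = (-4726849/3717501 + (-14406 - 17675)*(23429 + 11835))*(150 + 31303) = (-4726849/3717501 - 32081*35264)*31453 = (-4726849/3717501 - 1131304384)*31453 = -4205625183551233/3717501*31453 = -132279528898236931549/3717501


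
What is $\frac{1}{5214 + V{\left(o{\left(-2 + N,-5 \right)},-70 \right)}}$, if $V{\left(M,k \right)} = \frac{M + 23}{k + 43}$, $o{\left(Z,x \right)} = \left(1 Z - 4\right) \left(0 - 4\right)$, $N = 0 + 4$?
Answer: $\frac{27}{140747} \approx 0.00019183$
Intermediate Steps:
$N = 4$
$o{\left(Z,x \right)} = 16 - 4 Z$ ($o{\left(Z,x \right)} = \left(Z - 4\right) \left(-4\right) = \left(-4 + Z\right) \left(-4\right) = 16 - 4 Z$)
$V{\left(M,k \right)} = \frac{23 + M}{43 + k}$
$\frac{1}{5214 + V{\left(o{\left(-2 + N,-5 \right)},-70 \right)}} = \frac{1}{5214 + \frac{23 + \left(16 - 4 \left(-2 + 4\right)\right)}{43 - 70}} = \frac{1}{5214 + \frac{23 + \left(16 - 8\right)}{-27}} = \frac{1}{5214 - \frac{23 + \left(16 - 8\right)}{27}} = \frac{1}{5214 - \frac{23 + 8}{27}} = \frac{1}{5214 - \frac{31}{27}} = \frac{1}{\frac{140747}{27}} = \frac{27}{140747}$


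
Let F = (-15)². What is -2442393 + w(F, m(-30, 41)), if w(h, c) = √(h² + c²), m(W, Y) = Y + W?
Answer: -2442393 + √50746 ≈ -2.4422e+6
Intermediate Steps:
F = 225
m(W, Y) = W + Y
w(h, c) = √(c² + h²)
-2442393 + w(F, m(-30, 41)) = -2442393 + √((-30 + 41)² + 225²) = -2442393 + √(11² + 50625) = -2442393 + √(121 + 50625) = -2442393 + √50746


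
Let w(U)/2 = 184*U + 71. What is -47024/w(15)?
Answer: -23512/2831 ≈ -8.3052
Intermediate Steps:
w(U) = 142 + 368*U (w(U) = 2*(184*U + 71) = 2*(71 + 184*U) = 142 + 368*U)
-47024/w(15) = -47024/(142 + 368*15) = -47024/(142 + 5520) = -47024/5662 = -47024*1/5662 = -23512/2831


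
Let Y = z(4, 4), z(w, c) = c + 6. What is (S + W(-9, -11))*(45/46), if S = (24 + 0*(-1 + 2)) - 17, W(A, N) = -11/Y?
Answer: 531/92 ≈ 5.7717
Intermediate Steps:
z(w, c) = 6 + c
Y = 10 (Y = 6 + 4 = 10)
W(A, N) = -11/10
S = 7 (S = (24 + 0*1) - 17 = (24 + 0) - 17 = 24 - 17 = 7)
(S + W(-9, -11))*(45/46) = (7 - 11/10)*(45/46) = 59*(45*(1/46))/10 = (59/10)*(45/46) = 531/92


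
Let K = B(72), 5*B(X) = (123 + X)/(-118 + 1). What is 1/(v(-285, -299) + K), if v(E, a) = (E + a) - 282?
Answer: -3/2599 ≈ -0.0011543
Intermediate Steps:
B(X) = -41/195 - X/585 (B(X) = ((123 + X)/(-118 + 1))/5 = ((123 + X)/(-117))/5 = ((123 + X)*(-1/117))/5 = (-41/39 - X/117)/5 = -41/195 - X/585)
K = -⅓ (K = -41/195 - 1/585*72 = -41/195 - 8/65 = -⅓ ≈ -0.33333)
v(E, a) = -282 + E + a
1/(v(-285, -299) + K) = 1/((-282 - 285 - 299) - ⅓) = 1/(-866 - ⅓) = 1/(-2599/3) = -3/2599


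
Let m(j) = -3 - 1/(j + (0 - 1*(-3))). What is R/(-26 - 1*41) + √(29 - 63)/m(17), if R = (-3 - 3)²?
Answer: -36/67 - 20*I*√34/61 ≈ -0.53731 - 1.9118*I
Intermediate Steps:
m(j) = -3 - 1/(3 + j) (m(j) = -3 - 1/(j + (0 + 3)) = -3 - 1/(j + 3) = -3 - 1/(3 + j))
R = 36 (R = (-6)² = 36)
R/(-26 - 1*41) + √(29 - 63)/m(17) = 36/(-26 - 1*41) + √(29 - 63)/(((-10 - 3*17)/(3 + 17))) = 36/(-26 - 41) + √(-34)/(((-10 - 51)/20)) = 36/(-67) + (I*√34)/(((1/20)*(-61))) = 36*(-1/67) + (I*√34)/(-61/20) = -36/67 + (I*√34)*(-20/61) = -36/67 - 20*I*√34/61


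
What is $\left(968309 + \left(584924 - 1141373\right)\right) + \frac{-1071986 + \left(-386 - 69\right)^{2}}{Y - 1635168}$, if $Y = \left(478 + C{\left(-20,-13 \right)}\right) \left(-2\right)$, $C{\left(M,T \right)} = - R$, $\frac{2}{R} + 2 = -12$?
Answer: $\frac{4716985092927}{11452870} \approx 4.1186 \cdot 10^{5}$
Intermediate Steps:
$R = - \frac{1}{7}$ ($R = \frac{2}{-2 - 12} = \frac{2}{-14} = 2 \left(- \frac{1}{14}\right) = - \frac{1}{7} \approx -0.14286$)
$C{\left(M,T \right)} = \frac{1}{7}$ ($C{\left(M,T \right)} = \left(-1\right) \left(- \frac{1}{7}\right) = \frac{1}{7}$)
$Y = - \frac{6694}{7}$ ($Y = \left(478 + \frac{1}{7}\right) \left(-2\right) = \frac{3347}{7} \left(-2\right) = - \frac{6694}{7} \approx -956.29$)
$\left(968309 + \left(584924 - 1141373\right)\right) + \frac{-1071986 + \left(-386 - 69\right)^{2}}{Y - 1635168} = \left(968309 + \left(584924 - 1141373\right)\right) + \frac{-1071986 + \left(-386 - 69\right)^{2}}{- \frac{6694}{7} - 1635168} = \left(968309 + \left(584924 - 1141373\right)\right) + \frac{-1071986 + \left(-455\right)^{2}}{- \frac{11452870}{7}} = \left(968309 - 556449\right) + \left(-1071986 + 207025\right) \left(- \frac{7}{11452870}\right) = 411860 - - \frac{6054727}{11452870} = 411860 + \frac{6054727}{11452870} = \frac{4716985092927}{11452870}$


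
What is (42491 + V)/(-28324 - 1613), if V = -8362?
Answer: -34129/29937 ≈ -1.1400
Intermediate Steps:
(42491 + V)/(-28324 - 1613) = (42491 - 8362)/(-28324 - 1613) = 34129/(-29937) = 34129*(-1/29937) = -34129/29937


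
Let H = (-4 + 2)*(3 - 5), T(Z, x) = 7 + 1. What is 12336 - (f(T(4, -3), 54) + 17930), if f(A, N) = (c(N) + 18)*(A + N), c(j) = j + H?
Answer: -10306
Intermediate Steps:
T(Z, x) = 8
H = 4 (H = -2*(-2) = 4)
c(j) = 4 + j (c(j) = j + 4 = 4 + j)
f(A, N) = (22 + N)*(A + N) (f(A, N) = ((4 + N) + 18)*(A + N) = (22 + N)*(A + N))
12336 - (f(T(4, -3), 54) + 17930) = 12336 - ((54² + 22*8 + 22*54 + 8*54) + 17930) = 12336 - ((2916 + 176 + 1188 + 432) + 17930) = 12336 - (4712 + 17930) = 12336 - 1*22642 = 12336 - 22642 = -10306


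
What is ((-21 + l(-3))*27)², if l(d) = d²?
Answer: 104976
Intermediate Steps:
((-21 + l(-3))*27)² = ((-21 + (-3)²)*27)² = ((-21 + 9)*27)² = (-12*27)² = (-324)² = 104976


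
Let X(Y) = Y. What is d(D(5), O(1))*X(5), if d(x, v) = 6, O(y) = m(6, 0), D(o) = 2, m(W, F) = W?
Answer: 30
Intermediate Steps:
O(y) = 6
d(D(5), O(1))*X(5) = 6*5 = 30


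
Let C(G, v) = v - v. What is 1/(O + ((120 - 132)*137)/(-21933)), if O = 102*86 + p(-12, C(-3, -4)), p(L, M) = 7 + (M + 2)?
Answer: 7311/64198439 ≈ 0.00011388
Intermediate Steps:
C(G, v) = 0
p(L, M) = 9 + M (p(L, M) = 7 + (2 + M) = 9 + M)
O = 8781 (O = 102*86 + (9 + 0) = 8772 + 9 = 8781)
1/(O + ((120 - 132)*137)/(-21933)) = 1/(8781 + ((120 - 132)*137)/(-21933)) = 1/(8781 - 12*137*(-1/21933)) = 1/(8781 - 1644*(-1/21933)) = 1/(8781 + 548/7311) = 1/(64198439/7311) = 7311/64198439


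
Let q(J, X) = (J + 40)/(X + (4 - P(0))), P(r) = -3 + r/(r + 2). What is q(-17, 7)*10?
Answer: 115/7 ≈ 16.429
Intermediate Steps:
P(r) = -3 + r/(2 + r)
q(J, X) = (40 + J)/(7 + X) (q(J, X) = (J + 40)/(X + (4 - 2*(-3 - 1*0)/(2 + 0))) = (40 + J)/(X + (4 - 2*(-3 + 0)/2)) = (40 + J)/(X + (4 - 2*(-3)/2)) = (40 + J)/(X + (4 - 1*(-3))) = (40 + J)/(X + (4 + 3)) = (40 + J)/(X + 7) = (40 + J)/(7 + X))
q(-17, 7)*10 = ((40 - 17)/(7 + 7))*10 = (23/14)*10 = 115/7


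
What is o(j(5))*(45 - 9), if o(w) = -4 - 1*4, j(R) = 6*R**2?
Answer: -288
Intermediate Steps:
o(w) = -8 (o(w) = -4 - 4 = -8)
o(j(5))*(45 - 9) = -8*(45 - 9) = -8*36 = -288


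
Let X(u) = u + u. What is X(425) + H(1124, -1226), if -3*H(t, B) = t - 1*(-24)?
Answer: 1402/3 ≈ 467.33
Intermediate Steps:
X(u) = 2*u
H(t, B) = -8 - t/3 (H(t, B) = -(t - 1*(-24))/3 = -(t + 24)/3 = -(24 + t)/3 = -8 - t/3)
X(425) + H(1124, -1226) = 2*425 + (-8 - 1/3*1124) = 850 + (-8 - 1124/3) = 850 - 1148/3 = 1402/3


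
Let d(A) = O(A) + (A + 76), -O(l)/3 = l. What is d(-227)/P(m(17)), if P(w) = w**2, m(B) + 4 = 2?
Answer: 265/2 ≈ 132.50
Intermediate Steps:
m(B) = -2 (m(B) = -4 + 2 = -2)
O(l) = -3*l
d(A) = 76 - 2*A (d(A) = -3*A + (A + 76) = -3*A + (76 + A) = 76 - 2*A)
d(-227)/P(m(17)) = (76 - 2*(-227))/((-2)**2) = (76 + 454)/4 = 530*(1/4) = 265/2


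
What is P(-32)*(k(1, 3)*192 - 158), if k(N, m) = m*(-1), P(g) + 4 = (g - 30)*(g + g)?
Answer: -2909576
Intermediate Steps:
P(g) = -4 + 2*g*(-30 + g) (P(g) = -4 + (g - 30)*(g + g) = -4 + (-30 + g)*(2*g) = -4 + 2*g*(-30 + g))
k(N, m) = -m
P(-32)*(k(1, 3)*192 - 158) = (-4 - 60*(-32) + 2*(-32)²)*(-1*3*192 - 158) = (-4 + 1920 + 2*1024)*(-3*192 - 158) = (-4 + 1920 + 2048)*(-576 - 158) = 3964*(-734) = -2909576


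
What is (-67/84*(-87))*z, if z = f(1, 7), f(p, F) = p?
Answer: 1943/28 ≈ 69.393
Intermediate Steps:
z = 1
(-67/84*(-87))*z = (-67/84*(-87))*1 = (-67*1/84*(-87))*1 = -67/84*(-87)*1 = (1943/28)*1 = 1943/28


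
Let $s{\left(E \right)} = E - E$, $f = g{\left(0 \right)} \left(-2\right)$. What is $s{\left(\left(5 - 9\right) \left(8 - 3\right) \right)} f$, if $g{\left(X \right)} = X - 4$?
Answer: $0$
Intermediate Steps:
$g{\left(X \right)} = -4 + X$
$f = 8$ ($f = \left(-4 + 0\right) \left(-2\right) = \left(-4\right) \left(-2\right) = 8$)
$s{\left(E \right)} = 0$
$s{\left(\left(5 - 9\right) \left(8 - 3\right) \right)} f = 0 \cdot 8 = 0$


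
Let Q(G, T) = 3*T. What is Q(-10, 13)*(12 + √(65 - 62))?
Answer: 468 + 39*√3 ≈ 535.55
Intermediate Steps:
Q(-10, 13)*(12 + √(65 - 62)) = (3*13)*(12 + √(65 - 62)) = 39*(12 + √3) = 468 + 39*√3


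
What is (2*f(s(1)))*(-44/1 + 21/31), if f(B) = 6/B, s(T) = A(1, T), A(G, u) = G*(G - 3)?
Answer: 8058/31 ≈ 259.94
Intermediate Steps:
A(G, u) = G*(-3 + G)
s(T) = -2 (s(T) = 1*(-3 + 1) = 1*(-2) = -2)
(2*f(s(1)))*(-44/1 + 21/31) = (2*(6/(-2)))*(-44/1 + 21/31) = (2*(6*(-½)))*(-44*1 + 21*(1/31)) = (2*(-3))*(-44 + 21/31) = -6*(-1343/31) = 8058/31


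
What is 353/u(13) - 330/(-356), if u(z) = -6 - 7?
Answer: -60689/2314 ≈ -26.227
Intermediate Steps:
u(z) = -13
353/u(13) - 330/(-356) = 353/(-13) - 330/(-356) = 353*(-1/13) - 330*(-1/356) = -353/13 + 165/178 = -60689/2314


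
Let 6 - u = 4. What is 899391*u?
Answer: 1798782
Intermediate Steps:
u = 2 (u = 6 - 1*4 = 6 - 4 = 2)
899391*u = 899391*2 = 1798782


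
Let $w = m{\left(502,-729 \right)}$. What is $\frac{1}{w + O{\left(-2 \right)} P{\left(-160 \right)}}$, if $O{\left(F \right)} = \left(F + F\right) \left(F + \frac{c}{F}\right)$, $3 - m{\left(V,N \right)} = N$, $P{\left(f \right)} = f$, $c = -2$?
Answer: $\frac{1}{92} \approx 0.01087$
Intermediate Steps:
$m{\left(V,N \right)} = 3 - N$
$O{\left(F \right)} = 2 F \left(F - \frac{2}{F}\right)$ ($O{\left(F \right)} = \left(F + F\right) \left(F - \frac{2}{F}\right) = 2 F \left(F - \frac{2}{F}\right)$)
$w = 732$ ($w = 3 - -729 = 3 + 729 = 732$)
$\frac{1}{w + O{\left(-2 \right)} P{\left(-160 \right)}} = \frac{1}{732 + \left(-4 + 2 \left(-2\right)^{2}\right) \left(-160\right)} = \frac{1}{732 + \left(-4 + 2 \cdot 4\right) \left(-160\right)} = \frac{1}{732 + \left(-4 + 8\right) \left(-160\right)} = \frac{1}{732 + 4 \left(-160\right)} = \frac{1}{732 - 640} = \frac{1}{92}$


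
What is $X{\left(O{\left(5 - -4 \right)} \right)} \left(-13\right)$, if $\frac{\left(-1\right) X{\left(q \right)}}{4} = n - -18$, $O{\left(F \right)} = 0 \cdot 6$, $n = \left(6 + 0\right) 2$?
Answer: $1560$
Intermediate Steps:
$n = 12$ ($n = 6 \cdot 2 = 12$)
$O{\left(F \right)} = 0$
$X{\left(q \right)} = -120$ ($X{\left(q \right)} = - 4 \left(12 - -18\right) = - 4 \left(12 + 18\right) = \left(-4\right) 30 = -120$)
$X{\left(O{\left(5 - -4 \right)} \right)} \left(-13\right) = \left(-120\right) \left(-13\right) = 1560$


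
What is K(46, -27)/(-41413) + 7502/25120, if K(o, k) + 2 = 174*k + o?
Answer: 213794403/520147280 ≈ 0.41103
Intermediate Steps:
K(o, k) = -2 + o + 174*k (K(o, k) = -2 + (174*k + o) = -2 + (o + 174*k) = -2 + o + 174*k)
K(46, -27)/(-41413) + 7502/25120 = (-2 + 46 + 174*(-27))/(-41413) + 7502/25120 = (-2 + 46 - 4698)*(-1/41413) + 7502*(1/25120) = -4654*(-1/41413) + 3751/12560 = 4654/41413 + 3751/12560 = 213794403/520147280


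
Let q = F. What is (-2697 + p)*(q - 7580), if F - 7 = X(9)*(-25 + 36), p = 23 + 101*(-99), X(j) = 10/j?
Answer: 862359631/9 ≈ 9.5818e+7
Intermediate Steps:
p = -9976 (p = 23 - 9999 = -9976)
F = 173/9 (F = 7 + (10/9)*(-25 + 36) = 7 + (10*(1/9))*11 = 7 + (10/9)*11 = 7 + 110/9 = 173/9 ≈ 19.222)
q = 173/9 ≈ 19.222
(-2697 + p)*(q - 7580) = (-2697 - 9976)*(173/9 - 7580) = -12673*(-68047/9) = 862359631/9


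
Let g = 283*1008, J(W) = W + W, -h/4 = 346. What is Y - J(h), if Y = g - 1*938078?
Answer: -650046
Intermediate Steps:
h = -1384 (h = -4*346 = -1384)
J(W) = 2*W
g = 285264
Y = -652814 (Y = 285264 - 1*938078 = 285264 - 938078 = -652814)
Y - J(h) = -652814 - 2*(-1384) = -652814 - 1*(-2768) = -652814 + 2768 = -650046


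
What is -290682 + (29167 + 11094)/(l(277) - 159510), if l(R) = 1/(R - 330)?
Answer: -129338777525/444949 ≈ -2.9068e+5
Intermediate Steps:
l(R) = 1/(-330 + R)
-290682 + (29167 + 11094)/(l(277) - 159510) = -290682 + (29167 + 11094)/(1/(-330 + 277) - 159510) = -290682 + 40261/(1/(-53) - 159510) = -290682 + 40261/(-1/53 - 159510) = -290682 + 40261/(-8454031/53) = -290682 + 40261*(-53/8454031) = -290682 - 112307/444949 = -129338777525/444949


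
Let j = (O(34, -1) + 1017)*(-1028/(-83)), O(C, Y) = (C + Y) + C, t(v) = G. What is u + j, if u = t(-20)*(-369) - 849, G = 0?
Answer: 1043885/83 ≈ 12577.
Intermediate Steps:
t(v) = 0
O(C, Y) = Y + 2*C
u = -849 (u = 0*(-369) - 849 = 0 - 849 = -849)
j = 1114352/83 (j = ((-1 + 2*34) + 1017)*(-1028/(-83)) = ((-1 + 68) + 1017)*(-1028*(-1/83)) = (67 + 1017)*(1028/83) = 1084*(1028/83) = 1114352/83 ≈ 13426.)
u + j = -849 + 1114352/83 = 1043885/83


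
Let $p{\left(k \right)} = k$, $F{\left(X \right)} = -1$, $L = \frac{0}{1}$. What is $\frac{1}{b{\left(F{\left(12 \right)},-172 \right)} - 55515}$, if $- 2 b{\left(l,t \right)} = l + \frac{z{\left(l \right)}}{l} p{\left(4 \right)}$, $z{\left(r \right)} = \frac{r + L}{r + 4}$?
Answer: $- \frac{6}{333091} \approx -1.8013 \cdot 10^{-5}$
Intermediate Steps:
$L = 0$ ($L = 0 \cdot 1 = 0$)
$z{\left(r \right)} = \frac{r}{4 + r}$ ($z{\left(r \right)} = \frac{r + 0}{r + 4} = \frac{r}{4 + r}$)
$b{\left(l,t \right)} = - \frac{2}{4 + l} - \frac{l}{2}$ ($b{\left(l,t \right)} = - \frac{l + \frac{l \frac{1}{4 + l}}{l} 4}{2} = - \frac{l + \frac{1}{4 + l} 4}{2} = - \frac{l + \frac{4}{4 + l}}{2} = - \frac{2}{4 + l} - \frac{l}{2}$)
$\frac{1}{b{\left(F{\left(12 \right)},-172 \right)} - 55515} = \frac{1}{\frac{-4 - \left(-4 - -1\right)}{2 \left(4 - 1\right)} - 55515} = \frac{1}{\frac{-4 - \left(-4 + 1\right)}{2 \cdot 3} - 55515} = \frac{1}{\frac{1}{2} \cdot \frac{1}{3} \left(-4 - -3\right) - 55515} = \frac{1}{\frac{1}{2} \cdot \frac{1}{3} \left(-4 + 3\right) - 55515} = \frac{1}{\frac{1}{2} \cdot \frac{1}{3} \left(-1\right) - 55515} = \frac{1}{- \frac{1}{6} - 55515} = \frac{1}{- \frac{333091}{6}} = - \frac{6}{333091}$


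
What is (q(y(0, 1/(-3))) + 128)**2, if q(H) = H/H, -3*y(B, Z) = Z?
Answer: 16641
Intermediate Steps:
y(B, Z) = -Z/3
q(H) = 1
(q(y(0, 1/(-3))) + 128)**2 = (1 + 128)**2 = 129**2 = 16641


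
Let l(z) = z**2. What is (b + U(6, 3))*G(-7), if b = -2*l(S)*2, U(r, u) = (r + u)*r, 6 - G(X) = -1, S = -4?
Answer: -70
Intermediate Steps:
G(X) = 7 (G(X) = 6 - 1*(-1) = 6 + 1 = 7)
U(r, u) = r*(r + u)
b = -64 (b = -2*(-4)**2*2 = -2*16*2 = -32*2 = -64)
(b + U(6, 3))*G(-7) = (-64 + 6*(6 + 3))*7 = (-64 + 6*9)*7 = (-64 + 54)*7 = -10*7 = -70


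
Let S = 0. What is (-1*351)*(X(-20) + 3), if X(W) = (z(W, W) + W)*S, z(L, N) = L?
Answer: -1053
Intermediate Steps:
X(W) = 0 (X(W) = (W + W)*0 = (2*W)*0 = 0)
(-1*351)*(X(-20) + 3) = (-1*351)*(0 + 3) = -351*3 = -1053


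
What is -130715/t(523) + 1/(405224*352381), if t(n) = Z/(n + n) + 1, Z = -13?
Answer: -19523818185042213127/147505415209352 ≈ -1.3236e+5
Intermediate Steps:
t(n) = 1 - 13/(2*n) (t(n) = -13/(n + n) + 1 = -13*1/(2*n) + 1 = -13/(2*n) + 1 = 1 - 13/(2*n))
-130715/t(523) + 1/(405224*352381) = -130715*523/(-13/2 + 523) + 1/(405224*352381) = -130715/((1/523)*(1033/2)) + (1/405224)*(1/352381) = -130715/1033/1046 + 1/142793238344 = -130715*1046/1033 + 1/142793238344 = -136727890/1033 + 1/142793238344 = -19523818185042213127/147505415209352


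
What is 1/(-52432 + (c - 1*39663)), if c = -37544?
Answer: -1/129639 ≈ -7.7137e-6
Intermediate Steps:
1/(-52432 + (c - 1*39663)) = 1/(-52432 + (-37544 - 1*39663)) = 1/(-52432 + (-37544 - 39663)) = 1/(-52432 - 77207) = 1/(-129639) = -1/129639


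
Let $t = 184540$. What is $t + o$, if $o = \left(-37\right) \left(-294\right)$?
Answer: $195418$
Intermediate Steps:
$o = 10878$
$t + o = 184540 + 10878 = 195418$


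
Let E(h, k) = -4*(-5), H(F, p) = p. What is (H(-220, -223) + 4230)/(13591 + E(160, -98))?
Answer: 4007/13611 ≈ 0.29439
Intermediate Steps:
E(h, k) = 20
(H(-220, -223) + 4230)/(13591 + E(160, -98)) = (-223 + 4230)/(13591 + 20) = 4007/13611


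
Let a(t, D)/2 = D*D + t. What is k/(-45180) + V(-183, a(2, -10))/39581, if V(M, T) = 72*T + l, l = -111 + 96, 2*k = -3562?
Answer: 733419901/1788269580 ≈ 0.41013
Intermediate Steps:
k = -1781 (k = (½)*(-3562) = -1781)
a(t, D) = 2*t + 2*D² (a(t, D) = 2*(D*D + t) = 2*(D² + t) = 2*(t + D²) = 2*t + 2*D²)
l = -15
V(M, T) = -15 + 72*T (V(M, T) = 72*T - 15 = -15 + 72*T)
k/(-45180) + V(-183, a(2, -10))/39581 = -1781/(-45180) + (-15 + 72*(2*2 + 2*(-10)²))/39581 = -1781*(-1/45180) + (-15 + 72*(4 + 2*100))*(1/39581) = 1781/45180 + (-15 + 72*(4 + 200))*(1/39581) = 1781/45180 + (-15 + 72*204)*(1/39581) = 1781/45180 + (-15 + 14688)*(1/39581) = 1781/45180 + 14673*(1/39581) = 1781/45180 + 14673/39581 = 733419901/1788269580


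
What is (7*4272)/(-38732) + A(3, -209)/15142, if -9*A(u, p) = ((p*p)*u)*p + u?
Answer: 44029839124/219929979 ≈ 200.20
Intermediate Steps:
A(u, p) = -u/9 - u*p**3/9 (A(u, p) = -(((p*p)*u)*p + u)/9 = -((p**2*u)*p + u)/9 = -((u*p**2)*p + u)/9 = -(u*p**3 + u)/9 = -(u + u*p**3)/9 = -u/9 - u*p**3/9)
(7*4272)/(-38732) + A(3, -209)/15142 = (7*4272)/(-38732) - 1/9*3*(1 + (-209)**3)/15142 = 29904*(-1/38732) - 1/9*3*(1 - 9129329)*(1/15142) = -7476/9683 - 1/9*3*(-9129328)*(1/15142) = -7476/9683 + (9129328/3)*(1/15142) = -7476/9683 + 4564664/22713 = 44029839124/219929979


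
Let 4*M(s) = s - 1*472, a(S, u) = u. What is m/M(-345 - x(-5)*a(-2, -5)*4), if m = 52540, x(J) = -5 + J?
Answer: -210160/1017 ≈ -206.65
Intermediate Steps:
M(s) = -118 + s/4 (M(s) = (s - 1*472)/4 = (s - 472)/4 = (-472 + s)/4 = -118 + s/4)
m/M(-345 - x(-5)*a(-2, -5)*4) = 52540/(-118 + (-345 - (-5 - 5)*(-5)*4)/4) = 52540/(-118 + (-345 - (-10*(-5))*4)/4) = 52540/(-118 + (-345 - 50*4)/4) = 52540/(-118 + (-345 - 1*200)/4) = 52540/(-118 + (-345 - 200)/4) = 52540/(-118 + (1/4)*(-545)) = 52540/(-118 - 545/4) = 52540/(-1017/4) = 52540*(-4/1017) = -210160/1017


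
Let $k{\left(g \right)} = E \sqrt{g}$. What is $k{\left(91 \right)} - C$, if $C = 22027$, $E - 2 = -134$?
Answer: $-22027 - 132 \sqrt{91} \approx -23286.0$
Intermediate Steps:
$E = -132$ ($E = 2 - 134 = -132$)
$k{\left(g \right)} = - 132 \sqrt{g}$
$k{\left(91 \right)} - C = - 132 \sqrt{91} - 22027 = -22027 - 132 \sqrt{91}$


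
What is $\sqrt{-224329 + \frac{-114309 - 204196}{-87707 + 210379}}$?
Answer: $\frac{i \sqrt{1743716936211}}{2788} \approx 473.64 i$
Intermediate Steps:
$\sqrt{-224329 + \frac{-114309 - 204196}{-87707 + 210379}} = \sqrt{-224329 - \frac{318505}{122672}} = \sqrt{-224329 - \frac{28955}{11152}} = \sqrt{- \frac{2501745963}{11152}} = \frac{i \sqrt{1743716936211}}{2788}$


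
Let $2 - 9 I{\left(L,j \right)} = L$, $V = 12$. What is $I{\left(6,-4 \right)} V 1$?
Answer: $- \frac{16}{3} \approx -5.3333$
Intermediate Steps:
$I{\left(L,j \right)} = \frac{2}{9} - \frac{L}{9}$
$I{\left(6,-4 \right)} V 1 = \left(\frac{2}{9} - \frac{2}{3}\right) 12 \cdot 1 = \left(- \frac{4}{9}\right) 12 \cdot 1 = \left(- \frac{16}{3}\right) 1 = - \frac{16}{3}$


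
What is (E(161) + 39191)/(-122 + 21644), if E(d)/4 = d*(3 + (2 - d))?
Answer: -61273/21522 ≈ -2.8470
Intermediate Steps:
E(d) = 4*d*(5 - d) (E(d) = 4*(d*(3 + (2 - d))) = 4*(d*(5 - d)) = 4*d*(5 - d))
(E(161) + 39191)/(-122 + 21644) = (4*161*(5 - 1*161) + 39191)/(-122 + 21644) = (4*161*(5 - 161) + 39191)/21522 = (4*161*(-156) + 39191)*(1/21522) = (-100464 + 39191)*(1/21522) = -61273*1/21522 = -61273/21522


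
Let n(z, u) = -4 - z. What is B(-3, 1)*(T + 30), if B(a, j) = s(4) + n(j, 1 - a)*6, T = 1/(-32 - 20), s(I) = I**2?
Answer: -10913/26 ≈ -419.73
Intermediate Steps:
T = -1/52 (T = 1/(-52) = -1/52 ≈ -0.019231)
B(a, j) = -8 - 6*j (B(a, j) = 4**2 + (-4 - j)*6 = 16 + (-24 - 6*j) = -8 - 6*j)
B(-3, 1)*(T + 30) = (-8 - 6*1)*(-1/52 + 30) = (-8 - 6)*(1559/52) = -14*1559/52 = -10913/26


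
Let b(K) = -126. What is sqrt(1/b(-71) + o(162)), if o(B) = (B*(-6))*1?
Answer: I*sqrt(1714622)/42 ≈ 31.177*I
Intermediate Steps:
o(B) = -6*B (o(B) = -6*B*1 = -6*B)
sqrt(1/b(-71) + o(162)) = sqrt(1/(-126) - 6*162) = sqrt(-1/126 - 972) = sqrt(-122473/126) = I*sqrt(1714622)/42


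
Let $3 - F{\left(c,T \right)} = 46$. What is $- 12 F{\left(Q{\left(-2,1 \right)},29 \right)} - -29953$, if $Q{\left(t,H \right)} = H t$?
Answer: $30469$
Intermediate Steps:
$F{\left(c,T \right)} = -43$ ($F{\left(c,T \right)} = 3 - 46 = -43$)
$- 12 F{\left(Q{\left(-2,1 \right)},29 \right)} - -29953 = \left(-12\right) \left(-43\right) - -29953 = 516 + 29953 = 30469$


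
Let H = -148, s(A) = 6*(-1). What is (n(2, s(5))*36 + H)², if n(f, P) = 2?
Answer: 5776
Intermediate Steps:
s(A) = -6
(n(2, s(5))*36 + H)² = (2*36 - 148)² = (72 - 148)² = (-76)² = 5776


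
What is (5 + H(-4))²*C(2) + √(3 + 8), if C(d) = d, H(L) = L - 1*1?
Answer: √11 ≈ 3.3166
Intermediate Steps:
H(L) = -1 + L (H(L) = L - 1 = -1 + L)
(5 + H(-4))²*C(2) + √(3 + 8) = (5 + (-1 - 4))²*2 + √(3 + 8) = (5 - 5)²*2 + √11 = 0²*2 + √11 = 0*2 + √11 = 0 + √11 = √11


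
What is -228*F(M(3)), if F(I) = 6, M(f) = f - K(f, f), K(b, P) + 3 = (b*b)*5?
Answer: -1368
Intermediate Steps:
K(b, P) = -3 + 5*b**2 (K(b, P) = -3 + (b*b)*5 = -3 + b**2*5 = -3 + 5*b**2)
M(f) = 3 + f - 5*f**2 (M(f) = f - (-3 + 5*f**2) = f + (3 - 5*f**2) = 3 + f - 5*f**2)
-228*F(M(3)) = -228*6 = -1368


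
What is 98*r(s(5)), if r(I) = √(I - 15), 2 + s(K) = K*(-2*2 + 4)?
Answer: 98*I*√17 ≈ 404.06*I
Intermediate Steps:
s(K) = -2 (s(K) = -2 + K*(-2*2 + 4) = -2 + K*(-4 + 4) = -2 + K*0 = -2 + 0 = -2)
r(I) = √(-15 + I)
98*r(s(5)) = 98*√(-15 - 2) = 98*√(-17) = 98*(I*√17) = 98*I*√17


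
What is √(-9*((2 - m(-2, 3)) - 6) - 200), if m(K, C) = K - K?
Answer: 2*I*√41 ≈ 12.806*I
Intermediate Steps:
m(K, C) = 0
√(-9*((2 - m(-2, 3)) - 6) - 200) = √(-9*((2 - 1*0) - 6) - 200) = √(-9*((2 + 0) - 6) - 200) = √(-9*(2 - 6) - 200) = √(-9*(-4) - 200) = √(36 - 200) = √(-164) = 2*I*√41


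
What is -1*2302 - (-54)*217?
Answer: 9416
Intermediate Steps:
-1*2302 - (-54)*217 = -2302 - 1*(-11718) = -2302 + 11718 = 9416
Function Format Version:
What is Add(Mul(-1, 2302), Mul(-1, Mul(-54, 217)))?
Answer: 9416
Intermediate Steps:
Add(Mul(-1, 2302), Mul(-1, Mul(-54, 217))) = Add(-2302, Mul(-1, -11718)) = Add(-2302, 11718) = 9416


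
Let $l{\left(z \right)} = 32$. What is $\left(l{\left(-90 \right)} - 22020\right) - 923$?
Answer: $-22911$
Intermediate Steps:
$\left(l{\left(-90 \right)} - 22020\right) - 923 = \left(32 - 22020\right) - 923 = -21988 - 923 = -22911$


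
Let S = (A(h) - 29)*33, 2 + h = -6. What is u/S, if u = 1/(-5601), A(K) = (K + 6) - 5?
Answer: 1/6653988 ≈ 1.5029e-7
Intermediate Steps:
h = -8 (h = -2 - 6 = -8)
A(K) = 1 + K (A(K) = (6 + K) - 5 = 1 + K)
u = -1/5601 ≈ -0.00017854
S = -1188 (S = ((1 - 8) - 29)*33 = (-7 - 29)*33 = -36*33 = -1188)
u/S = -1/5601/(-1188) = -1/5601*(-1/1188) = 1/6653988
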